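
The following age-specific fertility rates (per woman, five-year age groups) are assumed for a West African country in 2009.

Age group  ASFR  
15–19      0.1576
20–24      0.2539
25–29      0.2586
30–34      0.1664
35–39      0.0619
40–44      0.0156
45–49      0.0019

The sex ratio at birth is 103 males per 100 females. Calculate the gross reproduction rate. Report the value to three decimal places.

2.256

Proportion female at birth = 100 / (100 + 103) = 0.49261.
Sum of ASFRs = 0.1576 + 0.2539 + 0.2586 + 0.1664 + 0.0619 + 0.0156 + 0.0019 = 0.9159
TFR = 5 × 0.9159 = 4.5795
GRR = 0.49261 × 4.5795 = 2.25591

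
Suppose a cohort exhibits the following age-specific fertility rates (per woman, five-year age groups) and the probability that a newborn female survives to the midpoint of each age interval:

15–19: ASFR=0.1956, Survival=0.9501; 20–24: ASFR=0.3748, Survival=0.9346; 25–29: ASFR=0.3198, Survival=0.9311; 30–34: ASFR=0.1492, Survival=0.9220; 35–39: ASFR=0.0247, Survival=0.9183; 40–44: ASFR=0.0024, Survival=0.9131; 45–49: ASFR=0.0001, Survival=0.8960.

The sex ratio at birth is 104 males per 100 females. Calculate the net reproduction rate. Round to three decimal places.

Proportion female at birth = 100 / (100 + 104) = 0.49020.
Per-age-group product (5 × ASFR × survival probability):
  15–19: 5 × 0.1956 × 0.9501 = 0.92920
  20–24: 5 × 0.3748 × 0.9346 = 1.75144
  25–29: 5 × 0.3198 × 0.9311 = 1.48883
  30–34: 5 × 0.1492 × 0.9220 = 0.68781
  35–39: 5 × 0.0247 × 0.9183 = 0.11341
  40–44: 5 × 0.0024 × 0.9131 = 0.01096
  45–49: 5 × 0.0001 × 0.8960 = 0.00045
Sum = 4.98210
NRR = 0.49020 × 4.98210 = 2.44223
An NRR exceeding 1 indicates intrinsic growth under these rates.

2.442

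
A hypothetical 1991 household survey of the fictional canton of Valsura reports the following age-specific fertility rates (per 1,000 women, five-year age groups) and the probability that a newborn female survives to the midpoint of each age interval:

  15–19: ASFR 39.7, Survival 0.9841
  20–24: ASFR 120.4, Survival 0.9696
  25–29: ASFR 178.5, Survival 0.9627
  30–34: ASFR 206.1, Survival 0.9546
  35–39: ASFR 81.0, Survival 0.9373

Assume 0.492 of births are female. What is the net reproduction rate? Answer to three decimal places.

1.477

Proportion female at birth = 0.492.
Survival-weighted fertility by age (5·fₓ·Sₓ):
  15–19: 5 × 39.7/1000 × 0.9841 = 0.19534
  20–24: 5 × 120.4/1000 × 0.9696 = 0.58370
  25–29: 5 × 178.5/1000 × 0.9627 = 0.85921
  30–34: 5 × 206.1/1000 × 0.9546 = 0.98372
  35–39: 5 × 81.0/1000 × 0.9373 = 0.37961
Sum = 3.00158
NRR = 0.492 × 3.00158 = 1.47678
With NRR above 1 the population is above replacement fertility.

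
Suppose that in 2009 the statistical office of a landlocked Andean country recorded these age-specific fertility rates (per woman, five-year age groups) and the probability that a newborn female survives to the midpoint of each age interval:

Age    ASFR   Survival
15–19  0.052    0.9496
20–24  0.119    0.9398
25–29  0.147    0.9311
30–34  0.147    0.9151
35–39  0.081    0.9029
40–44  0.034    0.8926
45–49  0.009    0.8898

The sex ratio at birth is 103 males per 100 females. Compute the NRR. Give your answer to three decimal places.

Proportion female at birth = 100 / (100 + 103) = 0.49261.
Per-age-group product (5 × ASFR × survival probability):
  15–19: 5 × 0.052 × 0.9496 = 0.24690
  20–24: 5 × 0.119 × 0.9398 = 0.55918
  25–29: 5 × 0.147 × 0.9311 = 0.68436
  30–34: 5 × 0.147 × 0.9151 = 0.67260
  35–39: 5 × 0.081 × 0.9029 = 0.36567
  40–44: 5 × 0.034 × 0.8926 = 0.15174
  45–49: 5 × 0.009 × 0.8898 = 0.04004
Sum = 2.72049
NRR = 0.49261 × 2.72049 = 1.34014

1.340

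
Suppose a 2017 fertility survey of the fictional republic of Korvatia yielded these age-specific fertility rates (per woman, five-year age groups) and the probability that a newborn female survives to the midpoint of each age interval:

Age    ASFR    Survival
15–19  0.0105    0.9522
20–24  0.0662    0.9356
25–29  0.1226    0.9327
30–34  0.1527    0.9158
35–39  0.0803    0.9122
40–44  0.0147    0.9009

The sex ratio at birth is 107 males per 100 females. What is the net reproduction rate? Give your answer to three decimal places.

Proportion female at birth = 100 / (100 + 107) = 0.48309.
Survival-weighted fertility by age (5·fₓ·Sₓ):
  15–19: 5 × 0.0105 × 0.9522 = 0.04999
  20–24: 5 × 0.0662 × 0.9356 = 0.30968
  25–29: 5 × 0.1226 × 0.9327 = 0.57175
  30–34: 5 × 0.1527 × 0.9158 = 0.69921
  35–39: 5 × 0.0803 × 0.9122 = 0.36625
  40–44: 5 × 0.0147 × 0.9009 = 0.06622
Sum = 2.06310
NRR = 0.48309 × 2.06310 = 0.99666

0.997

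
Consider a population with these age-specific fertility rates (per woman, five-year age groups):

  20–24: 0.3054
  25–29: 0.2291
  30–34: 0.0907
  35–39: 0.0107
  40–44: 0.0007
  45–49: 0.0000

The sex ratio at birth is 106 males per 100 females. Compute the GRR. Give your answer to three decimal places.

Proportion female at birth = 100 / (100 + 106) = 0.48544.
Sum of ASFRs = 0.3054 + 0.2291 + 0.0907 + 0.0107 + 0.0007 + 0.0000 = 0.6366
TFR = 5 × 0.6366 = 3.183
GRR = 0.48544 × 3.183 = 1.54516

1.545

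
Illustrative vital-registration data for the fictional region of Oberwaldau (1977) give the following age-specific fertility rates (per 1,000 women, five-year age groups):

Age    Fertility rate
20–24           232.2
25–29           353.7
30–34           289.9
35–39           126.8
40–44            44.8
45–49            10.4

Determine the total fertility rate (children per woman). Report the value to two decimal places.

5.29

Sum of ASFRs = 232.2 + 353.7 + 289.9 + 126.8 + 44.8 + 10.4 = 1057.8
TFR = 5 × 1057.8 / 1000 = 5.289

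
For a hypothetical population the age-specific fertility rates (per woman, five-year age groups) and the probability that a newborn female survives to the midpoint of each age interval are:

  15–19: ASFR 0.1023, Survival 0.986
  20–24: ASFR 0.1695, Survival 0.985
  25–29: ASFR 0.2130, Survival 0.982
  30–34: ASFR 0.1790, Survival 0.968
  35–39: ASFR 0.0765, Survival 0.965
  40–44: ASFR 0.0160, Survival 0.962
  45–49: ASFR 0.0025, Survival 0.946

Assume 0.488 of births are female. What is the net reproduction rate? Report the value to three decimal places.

Proportion female at birth = 0.488.
Each age group contributes 5 × ASFR × survival:
  15–19: 5 × 0.1023 × 0.986 = 0.50434
  20–24: 5 × 0.1695 × 0.985 = 0.83479
  25–29: 5 × 0.2130 × 0.982 = 1.04583
  30–34: 5 × 0.1790 × 0.968 = 0.86636
  35–39: 5 × 0.0765 × 0.965 = 0.36911
  40–44: 5 × 0.0160 × 0.962 = 0.07696
  45–49: 5 × 0.0025 × 0.946 = 0.01183
Sum = 3.70922
NRR = 0.488 × 3.70922 = 1.81010

1.810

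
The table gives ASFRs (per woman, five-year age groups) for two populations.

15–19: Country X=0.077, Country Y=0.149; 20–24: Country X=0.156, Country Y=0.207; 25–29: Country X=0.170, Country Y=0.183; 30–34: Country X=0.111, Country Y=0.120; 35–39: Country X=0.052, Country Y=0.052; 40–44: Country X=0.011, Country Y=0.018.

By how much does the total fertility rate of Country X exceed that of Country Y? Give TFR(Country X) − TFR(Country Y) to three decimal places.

Country X:
  Sum of ASFRs = 0.077 + 0.156 + 0.170 + 0.111 + 0.052 + 0.011 = 0.577
  TFR = 5 × 0.577 = 2.885
Country Y:
  Sum of ASFRs = 0.149 + 0.207 + 0.183 + 0.120 + 0.052 + 0.018 = 0.729
  TFR = 5 × 0.729 = 3.645
Difference = 2.885 − 3.645 = -0.76

-0.760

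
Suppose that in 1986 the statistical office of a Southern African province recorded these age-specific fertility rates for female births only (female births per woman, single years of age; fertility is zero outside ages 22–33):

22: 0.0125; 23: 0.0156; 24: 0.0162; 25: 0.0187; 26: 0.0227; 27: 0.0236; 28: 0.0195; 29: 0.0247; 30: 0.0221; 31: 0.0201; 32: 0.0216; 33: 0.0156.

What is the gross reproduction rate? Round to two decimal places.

Sum of female ASFRs = 0.0125 + 0.0156 + 0.0162 + 0.0187 + 0.0227 + 0.0236 + 0.0195 + 0.0247 + 0.0221 + 0.0201 + 0.0216 + 0.0156 = 0.2329
GRR = 0.2329

0.23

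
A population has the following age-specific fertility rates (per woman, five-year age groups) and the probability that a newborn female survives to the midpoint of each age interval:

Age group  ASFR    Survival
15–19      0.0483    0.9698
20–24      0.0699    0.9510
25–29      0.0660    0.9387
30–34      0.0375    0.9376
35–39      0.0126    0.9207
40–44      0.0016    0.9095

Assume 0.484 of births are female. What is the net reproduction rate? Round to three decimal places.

0.541

Proportion female at birth = 0.484.
Survival-weighted fertility by age (5·fₓ·Sₓ):
  15–19: 5 × 0.0483 × 0.9698 = 0.23421
  20–24: 5 × 0.0699 × 0.9510 = 0.33237
  25–29: 5 × 0.0660 × 0.9387 = 0.30977
  30–34: 5 × 0.0375 × 0.9376 = 0.17580
  35–39: 5 × 0.0126 × 0.9207 = 0.05800
  40–44: 5 × 0.0016 × 0.9095 = 0.00728
Sum = 1.11743
NRR = 0.484 × 1.11743 = 0.54084
With NRR below 1 the population is below replacement fertility.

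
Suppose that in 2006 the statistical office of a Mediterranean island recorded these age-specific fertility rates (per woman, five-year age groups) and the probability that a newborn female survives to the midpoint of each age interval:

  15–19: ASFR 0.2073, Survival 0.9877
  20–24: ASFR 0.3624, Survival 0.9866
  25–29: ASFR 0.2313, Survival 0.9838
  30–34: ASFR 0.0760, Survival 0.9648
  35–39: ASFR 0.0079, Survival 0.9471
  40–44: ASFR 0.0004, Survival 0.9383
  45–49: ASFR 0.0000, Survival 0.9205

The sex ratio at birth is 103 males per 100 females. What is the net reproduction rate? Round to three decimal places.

2.145

Proportion female at birth = 100 / (100 + 103) = 0.49261.
Survival-weighted fertility by age (5·fₓ·Sₓ):
  15–19: 5 × 0.2073 × 0.9877 = 1.02375
  20–24: 5 × 0.3624 × 0.9866 = 1.78772
  25–29: 5 × 0.2313 × 0.9838 = 1.13776
  30–34: 5 × 0.0760 × 0.9648 = 0.36662
  35–39: 5 × 0.0079 × 0.9471 = 0.03741
  40–44: 5 × 0.0004 × 0.9383 = 0.00188
  45–49: 5 × 0.0000 × 0.9205 = 0.00000
Sum = 4.35514
NRR = 0.49261 × 4.35514 = 2.14539
An NRR exceeding 1 indicates intrinsic growth under these rates.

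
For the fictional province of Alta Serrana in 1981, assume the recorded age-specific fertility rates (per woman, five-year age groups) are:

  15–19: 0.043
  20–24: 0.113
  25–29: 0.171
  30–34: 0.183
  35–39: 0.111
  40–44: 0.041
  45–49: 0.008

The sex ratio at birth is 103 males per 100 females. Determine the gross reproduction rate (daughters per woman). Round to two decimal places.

Proportion female at birth = 100 / (100 + 103) = 0.49261.
Sum of ASFRs = 0.043 + 0.113 + 0.171 + 0.183 + 0.111 + 0.041 + 0.008 = 0.670
TFR = 5 × 0.670 = 3.35
GRR = 0.49261 × 3.35 = 1.65024

1.65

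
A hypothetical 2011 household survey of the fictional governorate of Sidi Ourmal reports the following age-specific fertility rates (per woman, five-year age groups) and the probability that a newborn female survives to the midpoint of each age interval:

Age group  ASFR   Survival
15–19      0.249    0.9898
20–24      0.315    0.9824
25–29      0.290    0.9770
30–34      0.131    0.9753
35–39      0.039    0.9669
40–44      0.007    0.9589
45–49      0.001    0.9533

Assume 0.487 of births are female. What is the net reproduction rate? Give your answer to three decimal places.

Proportion female at birth = 0.487.
Per-age-group product (5 × ASFR × survival probability):
  15–19: 5 × 0.249 × 0.9898 = 1.23230
  20–24: 5 × 0.315 × 0.9824 = 1.54728
  25–29: 5 × 0.290 × 0.9770 = 1.41665
  30–34: 5 × 0.131 × 0.9753 = 0.63882
  35–39: 5 × 0.039 × 0.9669 = 0.18855
  40–44: 5 × 0.007 × 0.9589 = 0.03356
  45–49: 5 × 0.001 × 0.9533 = 0.00477
Sum = 5.06193
NRR = 0.487 × 5.06193 = 2.46516
An NRR exceeding 1 indicates intrinsic growth under these rates.

2.465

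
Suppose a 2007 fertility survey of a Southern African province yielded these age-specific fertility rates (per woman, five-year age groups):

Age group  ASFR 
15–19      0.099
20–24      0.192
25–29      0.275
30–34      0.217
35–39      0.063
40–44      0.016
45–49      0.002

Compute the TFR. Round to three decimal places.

Sum of ASFRs = 0.099 + 0.192 + 0.275 + 0.217 + 0.063 + 0.016 + 0.002 = 0.864
TFR = 5 × 0.864 = 4.32

4.320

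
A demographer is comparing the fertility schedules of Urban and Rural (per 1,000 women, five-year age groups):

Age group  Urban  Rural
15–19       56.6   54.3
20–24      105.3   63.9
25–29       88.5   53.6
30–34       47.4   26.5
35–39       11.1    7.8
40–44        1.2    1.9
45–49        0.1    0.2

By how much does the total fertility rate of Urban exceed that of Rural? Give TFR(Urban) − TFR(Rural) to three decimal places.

0.510

Urban:
  Sum of ASFRs = 56.6 + 105.3 + 88.5 + 47.4 + 11.1 + 1.2 + 0.1 = 310.2
  TFR = 5 × 310.2 / 1000 = 1.551
Rural:
  Sum of ASFRs = 54.3 + 63.9 + 53.6 + 26.5 + 7.8 + 1.9 + 0.2 = 208.2
  TFR = 5 × 208.2 / 1000 = 1.041
Difference = 1.551 − 1.041 = 0.51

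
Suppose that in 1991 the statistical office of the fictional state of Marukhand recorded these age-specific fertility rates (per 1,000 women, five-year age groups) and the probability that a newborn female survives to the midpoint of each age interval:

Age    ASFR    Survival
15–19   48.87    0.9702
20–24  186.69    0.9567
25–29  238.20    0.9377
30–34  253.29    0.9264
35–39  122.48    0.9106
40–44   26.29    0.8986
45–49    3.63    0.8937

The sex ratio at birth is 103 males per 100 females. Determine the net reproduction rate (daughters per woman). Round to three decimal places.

Proportion female at birth = 100 / (100 + 103) = 0.49261.
Weighting each age-specific rate by interval width and survival:
  15–19: 5 × 48.87/1000 × 0.9702 = 0.23707
  20–24: 5 × 186.69/1000 × 0.9567 = 0.89303
  25–29: 5 × 238.20/1000 × 0.9377 = 1.11680
  30–34: 5 × 253.29/1000 × 0.9264 = 1.17324
  35–39: 5 × 122.48/1000 × 0.9106 = 0.55765
  40–44: 5 × 26.29/1000 × 0.8986 = 0.11812
  45–49: 5 × 3.63/1000 × 0.8937 = 0.01622
Sum = 4.11213
NRR = 0.49261 × 4.11213 = 2.02568
An NRR exceeding 1 indicates intrinsic growth under these rates.

2.026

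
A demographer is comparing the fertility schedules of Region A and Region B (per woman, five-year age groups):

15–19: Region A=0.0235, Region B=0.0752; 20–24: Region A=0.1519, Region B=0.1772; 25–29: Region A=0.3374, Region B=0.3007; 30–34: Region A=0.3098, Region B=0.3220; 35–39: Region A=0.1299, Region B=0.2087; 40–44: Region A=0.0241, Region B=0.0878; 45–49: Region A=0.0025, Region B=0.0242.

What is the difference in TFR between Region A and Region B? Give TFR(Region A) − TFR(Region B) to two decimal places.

Region A:
  Sum of ASFRs = 0.0235 + 0.1519 + 0.3374 + 0.3098 + 0.1299 + 0.0241 + 0.0025 = 0.9791
  TFR = 5 × 0.9791 = 4.8955
Region B:
  Sum of ASFRs = 0.0752 + 0.1772 + 0.3007 + 0.3220 + 0.2087 + 0.0878 + 0.0242 = 1.1958
  TFR = 5 × 1.1958 = 5.979
Difference = 4.8955 − 5.979 = -1.0835

-1.08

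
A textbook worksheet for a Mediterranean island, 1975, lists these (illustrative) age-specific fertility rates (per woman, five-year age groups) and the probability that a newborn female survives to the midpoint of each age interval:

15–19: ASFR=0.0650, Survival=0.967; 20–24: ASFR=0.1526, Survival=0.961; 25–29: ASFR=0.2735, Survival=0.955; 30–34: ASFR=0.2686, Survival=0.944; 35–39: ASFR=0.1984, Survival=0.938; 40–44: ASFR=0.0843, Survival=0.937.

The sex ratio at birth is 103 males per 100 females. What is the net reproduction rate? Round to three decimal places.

2.437

Proportion female at birth = 100 / (100 + 103) = 0.49261.
Per-age-group product (5 × ASFR × survival probability):
  15–19: 5 × 0.0650 × 0.967 = 0.31428
  20–24: 5 × 0.1526 × 0.961 = 0.73324
  25–29: 5 × 0.2735 × 0.955 = 1.30596
  30–34: 5 × 0.2686 × 0.944 = 1.26779
  35–39: 5 × 0.1984 × 0.938 = 0.93050
  40–44: 5 × 0.0843 × 0.937 = 0.39495
Sum = 4.94672
NRR = 0.49261 × 4.94672 = 2.43680
With NRR above 1 the population is above replacement fertility.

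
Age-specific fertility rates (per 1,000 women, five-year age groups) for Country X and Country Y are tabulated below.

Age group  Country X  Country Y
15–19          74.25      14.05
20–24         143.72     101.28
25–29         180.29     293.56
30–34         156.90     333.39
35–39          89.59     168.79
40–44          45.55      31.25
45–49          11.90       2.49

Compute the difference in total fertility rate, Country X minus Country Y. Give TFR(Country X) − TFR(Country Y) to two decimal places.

-1.21

Country X:
  Sum of ASFRs = 74.25 + 143.72 + 180.29 + 156.90 + 89.59 + 45.55 + 11.90 = 702.20
  TFR = 5 × 702.20 / 1000 = 3.511
Country Y:
  Sum of ASFRs = 14.05 + 101.28 + 293.56 + 333.39 + 168.79 + 31.25 + 2.49 = 944.81
  TFR = 5 × 944.81 / 1000 = 4.72405
Difference = 3.511 − 4.72405 = -1.21305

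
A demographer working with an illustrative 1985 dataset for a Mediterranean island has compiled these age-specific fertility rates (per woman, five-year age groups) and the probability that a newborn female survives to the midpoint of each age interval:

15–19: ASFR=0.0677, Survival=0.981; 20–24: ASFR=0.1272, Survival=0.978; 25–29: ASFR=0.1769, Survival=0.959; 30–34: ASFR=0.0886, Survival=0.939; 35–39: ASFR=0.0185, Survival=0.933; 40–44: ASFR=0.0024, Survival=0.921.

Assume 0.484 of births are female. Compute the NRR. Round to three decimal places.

Proportion female at birth = 0.484.
Each age group contributes 5 × ASFR × survival:
  15–19: 5 × 0.0677 × 0.981 = 0.33207
  20–24: 5 × 0.1272 × 0.978 = 0.62201
  25–29: 5 × 0.1769 × 0.959 = 0.84824
  30–34: 5 × 0.0886 × 0.939 = 0.41598
  35–39: 5 × 0.0185 × 0.933 = 0.08630
  40–44: 5 × 0.0024 × 0.921 = 0.01105
Sum = 2.31565
NRR = 0.484 × 2.31565 = 1.12077
With NRR above 1 the population is above replacement fertility.

1.121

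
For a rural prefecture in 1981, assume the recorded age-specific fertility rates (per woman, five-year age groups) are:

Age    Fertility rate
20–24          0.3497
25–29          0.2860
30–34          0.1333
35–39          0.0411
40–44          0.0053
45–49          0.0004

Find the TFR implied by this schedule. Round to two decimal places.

Sum of ASFRs = 0.3497 + 0.2860 + 0.1333 + 0.0411 + 0.0053 + 0.0004 = 0.8158
TFR = 5 × 0.8158 = 4.079

4.08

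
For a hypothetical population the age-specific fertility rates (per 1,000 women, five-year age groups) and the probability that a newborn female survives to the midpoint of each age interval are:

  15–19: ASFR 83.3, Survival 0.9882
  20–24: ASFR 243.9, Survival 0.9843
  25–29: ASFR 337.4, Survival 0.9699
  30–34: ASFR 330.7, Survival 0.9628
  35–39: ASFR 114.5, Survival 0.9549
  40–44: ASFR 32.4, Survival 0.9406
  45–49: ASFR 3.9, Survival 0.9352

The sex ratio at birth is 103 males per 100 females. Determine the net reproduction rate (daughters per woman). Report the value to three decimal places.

2.738

Proportion female at birth = 100 / (100 + 103) = 0.49261.
Per-age-group product (5 × ASFR × survival probability):
  15–19: 5 × 83.3/1000 × 0.9882 = 0.41159
  20–24: 5 × 243.9/1000 × 0.9843 = 1.20035
  25–29: 5 × 337.4/1000 × 0.9699 = 1.63622
  30–34: 5 × 330.7/1000 × 0.9628 = 1.59199
  35–39: 5 × 114.5/1000 × 0.9549 = 0.54668
  40–44: 5 × 32.4/1000 × 0.9406 = 0.15238
  45–49: 5 × 3.9/1000 × 0.9352 = 0.01824
Sum = 5.55745
NRR = 0.49261 × 5.55745 = 2.73766
With NRR above 1 the population is above replacement fertility.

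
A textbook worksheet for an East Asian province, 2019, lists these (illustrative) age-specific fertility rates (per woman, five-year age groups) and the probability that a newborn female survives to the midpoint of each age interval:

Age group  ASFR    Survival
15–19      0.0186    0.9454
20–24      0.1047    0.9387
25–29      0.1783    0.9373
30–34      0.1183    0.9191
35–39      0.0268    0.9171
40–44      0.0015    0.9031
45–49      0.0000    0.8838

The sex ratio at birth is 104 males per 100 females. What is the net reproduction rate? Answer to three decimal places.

1.024

Proportion female at birth = 100 / (100 + 104) = 0.49020.
Survival-weighted fertility by age (5·fₓ·Sₓ):
  15–19: 5 × 0.0186 × 0.9454 = 0.08792
  20–24: 5 × 0.1047 × 0.9387 = 0.49141
  25–29: 5 × 0.1783 × 0.9373 = 0.83560
  30–34: 5 × 0.1183 × 0.9191 = 0.54365
  35–39: 5 × 0.0268 × 0.9171 = 0.12289
  40–44: 5 × 0.0015 × 0.9031 = 0.00677
  45–49: 5 × 0.0000 × 0.8838 = 0.00000
Sum = 2.08824
NRR = 0.49020 × 2.08824 = 1.02366
An NRR exceeding 1 indicates intrinsic growth under these rates.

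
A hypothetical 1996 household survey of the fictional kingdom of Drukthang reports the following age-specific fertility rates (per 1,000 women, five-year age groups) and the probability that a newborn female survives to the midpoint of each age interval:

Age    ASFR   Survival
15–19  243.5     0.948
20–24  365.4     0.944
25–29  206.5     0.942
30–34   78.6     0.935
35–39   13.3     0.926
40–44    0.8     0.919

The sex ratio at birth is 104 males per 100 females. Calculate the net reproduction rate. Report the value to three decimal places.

Proportion female at birth = 100 / (100 + 104) = 0.49020.
Per-age-group product (5 × ASFR × survival probability):
  15–19: 5 × 243.5/1000 × 0.948 = 1.15419
  20–24: 5 × 365.4/1000 × 0.944 = 1.72469
  25–29: 5 × 206.5/1000 × 0.942 = 0.97262
  30–34: 5 × 78.6/1000 × 0.935 = 0.36746
  35–39: 5 × 13.3/1000 × 0.926 = 0.06158
  40–44: 5 × 0.8/1000 × 0.919 = 0.00368
Sum = 4.28422
NRR = 0.49020 × 4.28422 = 2.10012

2.100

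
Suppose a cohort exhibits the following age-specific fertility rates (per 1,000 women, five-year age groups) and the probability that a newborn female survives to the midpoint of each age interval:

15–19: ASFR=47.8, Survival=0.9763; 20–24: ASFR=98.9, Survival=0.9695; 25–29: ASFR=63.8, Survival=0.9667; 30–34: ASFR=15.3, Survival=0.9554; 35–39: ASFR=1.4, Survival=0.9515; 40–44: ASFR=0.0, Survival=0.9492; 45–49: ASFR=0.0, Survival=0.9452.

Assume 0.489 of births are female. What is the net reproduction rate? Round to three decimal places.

Proportion female at birth = 0.489.
Survival-weighted fertility by age (5·fₓ·Sₓ):
  15–19: 5 × 47.8/1000 × 0.9763 = 0.23334
  20–24: 5 × 98.9/1000 × 0.9695 = 0.47942
  25–29: 5 × 63.8/1000 × 0.9667 = 0.30838
  30–34: 5 × 15.3/1000 × 0.9554 = 0.07309
  35–39: 5 × 1.4/1000 × 0.9515 = 0.00666
  40–44: 5 × 0.0/1000 × 0.9492 = 0.00000
  45–49: 5 × 0.0/1000 × 0.9452 = 0.00000
Sum = 1.10089
NRR = 0.489 × 1.10089 = 0.53834

0.538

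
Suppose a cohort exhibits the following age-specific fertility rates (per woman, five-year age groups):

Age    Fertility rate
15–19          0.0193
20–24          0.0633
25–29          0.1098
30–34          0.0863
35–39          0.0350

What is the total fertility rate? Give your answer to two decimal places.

Sum of ASFRs = 0.0193 + 0.0633 + 0.1098 + 0.0863 + 0.0350 = 0.3137
TFR = 5 × 0.3137 = 1.5685

1.57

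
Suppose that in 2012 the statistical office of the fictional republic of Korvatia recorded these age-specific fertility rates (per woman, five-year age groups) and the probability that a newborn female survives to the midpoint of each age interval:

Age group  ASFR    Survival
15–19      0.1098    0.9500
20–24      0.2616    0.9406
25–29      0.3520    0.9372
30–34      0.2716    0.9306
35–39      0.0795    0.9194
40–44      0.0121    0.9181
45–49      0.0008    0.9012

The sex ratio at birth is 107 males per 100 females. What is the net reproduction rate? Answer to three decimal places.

Proportion female at birth = 100 / (100 + 107) = 0.48309.
Weighting each age-specific rate by interval width and survival:
  15–19: 5 × 0.1098 × 0.9500 = 0.52155
  20–24: 5 × 0.2616 × 0.9406 = 1.23030
  25–29: 5 × 0.3520 × 0.9372 = 1.64947
  30–34: 5 × 0.2716 × 0.9306 = 1.26375
  35–39: 5 × 0.0795 × 0.9194 = 0.36546
  40–44: 5 × 0.0121 × 0.9181 = 0.05555
  45–49: 5 × 0.0008 × 0.9012 = 0.00360
Sum = 5.08968
NRR = 0.48309 × 5.08968 = 2.45877
With NRR above 1 the population is above replacement fertility.

2.459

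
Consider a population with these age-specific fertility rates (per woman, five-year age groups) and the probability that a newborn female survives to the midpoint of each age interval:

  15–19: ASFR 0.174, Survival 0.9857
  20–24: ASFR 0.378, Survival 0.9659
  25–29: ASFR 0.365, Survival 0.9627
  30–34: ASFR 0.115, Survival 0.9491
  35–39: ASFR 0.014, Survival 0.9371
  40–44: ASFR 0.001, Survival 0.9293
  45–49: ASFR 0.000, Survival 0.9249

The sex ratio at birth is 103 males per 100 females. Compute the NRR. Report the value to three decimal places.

2.491

Proportion female at birth = 100 / (100 + 103) = 0.49261.
Per-age-group product (5 × ASFR × survival probability):
  15–19: 5 × 0.174 × 0.9857 = 0.85756
  20–24: 5 × 0.378 × 0.9659 = 1.82555
  25–29: 5 × 0.365 × 0.9627 = 1.75693
  30–34: 5 × 0.115 × 0.9491 = 0.54573
  35–39: 5 × 0.014 × 0.9371 = 0.06560
  40–44: 5 × 0.001 × 0.9293 = 0.00465
  45–49: 5 × 0.000 × 0.9249 = 0.00000
Sum = 5.05602
NRR = 0.49261 × 5.05602 = 2.49065
NRR > 1, so each generation more than replaces itself.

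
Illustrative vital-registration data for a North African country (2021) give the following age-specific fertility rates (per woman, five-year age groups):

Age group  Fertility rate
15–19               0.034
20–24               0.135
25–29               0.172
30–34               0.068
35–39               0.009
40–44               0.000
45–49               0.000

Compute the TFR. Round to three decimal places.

Sum of ASFRs = 0.034 + 0.135 + 0.172 + 0.068 + 0.009 + 0.000 + 0.000 = 0.418
TFR = 5 × 0.418 = 2.09

2.090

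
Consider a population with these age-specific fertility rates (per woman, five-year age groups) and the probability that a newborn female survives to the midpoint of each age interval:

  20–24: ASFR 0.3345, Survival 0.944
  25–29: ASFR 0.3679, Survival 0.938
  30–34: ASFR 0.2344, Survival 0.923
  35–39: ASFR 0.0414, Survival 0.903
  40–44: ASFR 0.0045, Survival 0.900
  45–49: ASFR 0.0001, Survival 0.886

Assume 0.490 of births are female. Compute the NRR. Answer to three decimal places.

2.251

Proportion female at birth = 0.490.
Survival-weighted fertility by age (5·fₓ·Sₓ):
  20–24: 5 × 0.3345 × 0.944 = 1.57884
  25–29: 5 × 0.3679 × 0.938 = 1.72545
  30–34: 5 × 0.2344 × 0.923 = 1.08176
  35–39: 5 × 0.0414 × 0.903 = 0.18692
  40–44: 5 × 0.0045 × 0.900 = 0.02025
  45–49: 5 × 0.0001 × 0.886 = 0.00044
Sum = 4.59366
NRR = 0.490 × 4.59366 = 2.25089
With NRR above 1 the population is above replacement fertility.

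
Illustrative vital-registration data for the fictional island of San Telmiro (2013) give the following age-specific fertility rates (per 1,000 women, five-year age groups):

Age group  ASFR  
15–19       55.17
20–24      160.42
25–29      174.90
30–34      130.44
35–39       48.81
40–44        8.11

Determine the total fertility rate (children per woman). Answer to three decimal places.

2.889

Sum of ASFRs = 55.17 + 160.42 + 174.90 + 130.44 + 48.81 + 8.11 = 577.85
TFR = 5 × 577.85 / 1000 = 2.88925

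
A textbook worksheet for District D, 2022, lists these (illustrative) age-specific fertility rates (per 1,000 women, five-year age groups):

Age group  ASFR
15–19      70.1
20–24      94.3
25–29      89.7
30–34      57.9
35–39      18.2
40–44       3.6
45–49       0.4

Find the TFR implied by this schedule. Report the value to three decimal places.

Sum of ASFRs = 70.1 + 94.3 + 89.7 + 57.9 + 18.2 + 3.6 + 0.4 = 334.2
TFR = 5 × 334.2 / 1000 = 1.671

1.671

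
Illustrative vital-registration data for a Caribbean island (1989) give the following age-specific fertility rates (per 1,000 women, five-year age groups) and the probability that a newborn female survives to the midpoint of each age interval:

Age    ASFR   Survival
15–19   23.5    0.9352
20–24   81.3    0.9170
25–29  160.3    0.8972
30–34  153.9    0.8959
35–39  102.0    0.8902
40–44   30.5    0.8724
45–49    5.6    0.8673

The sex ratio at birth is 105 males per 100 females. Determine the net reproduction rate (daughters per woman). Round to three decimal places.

1.221

Proportion female at birth = 100 / (100 + 105) = 0.48780.
Survival-weighted fertility by age (5·fₓ·Sₓ):
  15–19: 5 × 23.5/1000 × 0.9352 = 0.10989
  20–24: 5 × 81.3/1000 × 0.9170 = 0.37276
  25–29: 5 × 160.3/1000 × 0.8972 = 0.71911
  30–34: 5 × 153.9/1000 × 0.8959 = 0.68940
  35–39: 5 × 102.0/1000 × 0.8902 = 0.45400
  40–44: 5 × 30.5/1000 × 0.8724 = 0.13304
  45–49: 5 × 5.6/1000 × 0.8673 = 0.02428
Sum = 2.50248
NRR = 0.48780 × 2.50248 = 1.22071
With NRR above 1 the population is above replacement fertility.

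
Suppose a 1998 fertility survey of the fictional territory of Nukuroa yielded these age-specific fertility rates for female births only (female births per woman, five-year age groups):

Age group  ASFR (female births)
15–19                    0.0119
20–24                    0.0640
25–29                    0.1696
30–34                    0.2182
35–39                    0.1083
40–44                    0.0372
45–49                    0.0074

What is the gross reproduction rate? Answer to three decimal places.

3.083

Sum of female ASFRs = 0.0119 + 0.0640 + 0.1696 + 0.2182 + 0.1083 + 0.0372 + 0.0074 = 0.6166
GRR = 5 × 0.6166 = 3.083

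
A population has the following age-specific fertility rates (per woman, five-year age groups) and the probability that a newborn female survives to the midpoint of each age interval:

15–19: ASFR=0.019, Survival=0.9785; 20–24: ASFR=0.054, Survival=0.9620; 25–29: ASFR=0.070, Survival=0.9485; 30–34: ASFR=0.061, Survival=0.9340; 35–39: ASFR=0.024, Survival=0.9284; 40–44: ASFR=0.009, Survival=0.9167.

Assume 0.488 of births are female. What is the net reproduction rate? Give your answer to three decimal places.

0.548

Proportion female at birth = 0.488.
Weighting each age-specific rate by interval width and survival:
  15–19: 5 × 0.019 × 0.9785 = 0.09296
  20–24: 5 × 0.054 × 0.9620 = 0.25974
  25–29: 5 × 0.070 × 0.9485 = 0.33198
  30–34: 5 × 0.061 × 0.9340 = 0.28487
  35–39: 5 × 0.024 × 0.9284 = 0.11141
  40–44: 5 × 0.009 × 0.9167 = 0.04125
Sum = 1.12221
NRR = 0.488 × 1.12221 = 0.54764
An NRR under 1 implies long-run decline under these rates.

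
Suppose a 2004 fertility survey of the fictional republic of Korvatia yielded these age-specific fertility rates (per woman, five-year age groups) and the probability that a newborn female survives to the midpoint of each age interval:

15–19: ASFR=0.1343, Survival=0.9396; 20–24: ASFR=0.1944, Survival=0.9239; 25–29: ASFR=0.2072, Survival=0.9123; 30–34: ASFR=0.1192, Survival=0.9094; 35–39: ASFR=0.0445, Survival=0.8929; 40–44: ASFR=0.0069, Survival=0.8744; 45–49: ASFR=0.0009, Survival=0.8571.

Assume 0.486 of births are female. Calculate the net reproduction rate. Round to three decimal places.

Proportion female at birth = 0.486.
Weighting each age-specific rate by interval width and survival:
  15–19: 5 × 0.1343 × 0.9396 = 0.63094
  20–24: 5 × 0.1944 × 0.9239 = 0.89803
  25–29: 5 × 0.2072 × 0.9123 = 0.94514
  30–34: 5 × 0.1192 × 0.9094 = 0.54200
  35–39: 5 × 0.0445 × 0.8929 = 0.19867
  40–44: 5 × 0.0069 × 0.8744 = 0.03017
  45–49: 5 × 0.0009 × 0.8571 = 0.00386
Sum = 3.24881
NRR = 0.486 × 3.24881 = 1.57892

1.579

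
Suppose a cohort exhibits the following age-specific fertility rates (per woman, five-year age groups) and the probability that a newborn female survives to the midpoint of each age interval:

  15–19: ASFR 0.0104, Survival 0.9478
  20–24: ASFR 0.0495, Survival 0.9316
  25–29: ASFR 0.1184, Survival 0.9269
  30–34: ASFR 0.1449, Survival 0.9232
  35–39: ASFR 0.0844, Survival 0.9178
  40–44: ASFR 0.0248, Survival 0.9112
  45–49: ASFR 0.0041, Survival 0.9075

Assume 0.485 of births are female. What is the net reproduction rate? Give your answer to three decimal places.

Proportion female at birth = 0.485.
Weighting each age-specific rate by interval width and survival:
  15–19: 5 × 0.0104 × 0.9478 = 0.04929
  20–24: 5 × 0.0495 × 0.9316 = 0.23057
  25–29: 5 × 0.1184 × 0.9269 = 0.54872
  30–34: 5 × 0.1449 × 0.9232 = 0.66886
  35–39: 5 × 0.0844 × 0.9178 = 0.38731
  40–44: 5 × 0.0248 × 0.9112 = 0.11299
  45–49: 5 × 0.0041 × 0.9075 = 0.01860
Sum = 2.01634
NRR = 0.485 × 2.01634 = 0.97792
With NRR below 1 the population is below replacement fertility.

0.978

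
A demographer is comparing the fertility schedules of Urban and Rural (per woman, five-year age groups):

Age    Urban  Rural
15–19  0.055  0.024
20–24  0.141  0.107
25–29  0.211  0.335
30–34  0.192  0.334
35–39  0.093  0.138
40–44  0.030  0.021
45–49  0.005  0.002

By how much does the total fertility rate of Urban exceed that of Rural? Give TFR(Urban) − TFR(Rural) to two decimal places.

-1.17

Urban:
  Sum of ASFRs = 0.055 + 0.141 + 0.211 + 0.192 + 0.093 + 0.030 + 0.005 = 0.727
  TFR = 5 × 0.727 = 3.635
Rural:
  Sum of ASFRs = 0.024 + 0.107 + 0.335 + 0.334 + 0.138 + 0.021 + 0.002 = 0.961
  TFR = 5 × 0.961 = 4.805
Difference = 3.635 − 4.805 = -1.17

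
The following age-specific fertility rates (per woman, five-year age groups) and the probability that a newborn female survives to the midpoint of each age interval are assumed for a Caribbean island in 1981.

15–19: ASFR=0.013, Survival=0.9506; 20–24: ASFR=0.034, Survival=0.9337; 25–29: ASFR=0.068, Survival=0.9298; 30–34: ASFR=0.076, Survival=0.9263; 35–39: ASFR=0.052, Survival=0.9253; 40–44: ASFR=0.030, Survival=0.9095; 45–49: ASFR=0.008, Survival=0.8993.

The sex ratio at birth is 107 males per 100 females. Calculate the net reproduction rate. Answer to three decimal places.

0.629

Proportion female at birth = 100 / (100 + 107) = 0.48309.
Weighting each age-specific rate by interval width and survival:
  15–19: 5 × 0.013 × 0.9506 = 0.06179
  20–24: 5 × 0.034 × 0.9337 = 0.15873
  25–29: 5 × 0.068 × 0.9298 = 0.31613
  30–34: 5 × 0.076 × 0.9263 = 0.35199
  35–39: 5 × 0.052 × 0.9253 = 0.24058
  40–44: 5 × 0.030 × 0.9095 = 0.13643
  45–49: 5 × 0.008 × 0.8993 = 0.03597
Sum = 1.30162
NRR = 0.48309 × 1.30162 = 0.62880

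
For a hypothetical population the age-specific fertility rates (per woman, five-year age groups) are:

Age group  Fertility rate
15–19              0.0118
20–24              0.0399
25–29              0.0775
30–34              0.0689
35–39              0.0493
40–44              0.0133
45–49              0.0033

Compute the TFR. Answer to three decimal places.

Sum of ASFRs = 0.0118 + 0.0399 + 0.0775 + 0.0689 + 0.0493 + 0.0133 + 0.0033 = 0.2640
TFR = 5 × 0.2640 = 1.32

1.320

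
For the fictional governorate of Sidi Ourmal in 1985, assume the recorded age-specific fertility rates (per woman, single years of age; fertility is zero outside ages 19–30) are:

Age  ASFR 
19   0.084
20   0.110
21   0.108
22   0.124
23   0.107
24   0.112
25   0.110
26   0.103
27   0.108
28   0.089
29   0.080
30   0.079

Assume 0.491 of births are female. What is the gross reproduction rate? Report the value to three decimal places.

Proportion female at birth = 0.491.
Sum of ASFRs = 0.084 + 0.110 + 0.108 + 0.124 + 0.107 + 0.112 + 0.110 + 0.103 + 0.108 + 0.089 + 0.080 + 0.079 = 1.214
TFR = 1.214
GRR = 0.491 × 1.214 = 0.59607

0.596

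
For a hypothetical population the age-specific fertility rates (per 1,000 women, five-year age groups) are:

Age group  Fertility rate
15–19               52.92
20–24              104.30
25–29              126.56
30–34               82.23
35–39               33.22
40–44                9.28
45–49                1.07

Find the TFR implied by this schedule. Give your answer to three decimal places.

Sum of ASFRs = 52.92 + 104.30 + 126.56 + 82.23 + 33.22 + 9.28 + 1.07 = 409.58
TFR = 5 × 409.58 / 1000 = 2.0479

2.048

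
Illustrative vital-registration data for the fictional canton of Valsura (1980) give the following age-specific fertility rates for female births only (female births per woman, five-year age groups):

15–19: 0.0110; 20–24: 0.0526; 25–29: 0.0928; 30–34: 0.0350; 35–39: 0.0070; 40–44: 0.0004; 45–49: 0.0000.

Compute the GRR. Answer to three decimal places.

0.994

Sum of female ASFRs = 0.0110 + 0.0526 + 0.0928 + 0.0350 + 0.0070 + 0.0004 + 0.0000 = 0.1988
GRR = 5 × 0.1988 = 0.994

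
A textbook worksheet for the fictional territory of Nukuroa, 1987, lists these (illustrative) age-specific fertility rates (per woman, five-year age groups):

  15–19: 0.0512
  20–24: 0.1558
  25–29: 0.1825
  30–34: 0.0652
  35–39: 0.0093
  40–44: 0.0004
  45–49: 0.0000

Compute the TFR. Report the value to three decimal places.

2.322

Sum of ASFRs = 0.0512 + 0.1558 + 0.1825 + 0.0652 + 0.0093 + 0.0004 + 0.0000 = 0.4644
TFR = 5 × 0.4644 = 2.322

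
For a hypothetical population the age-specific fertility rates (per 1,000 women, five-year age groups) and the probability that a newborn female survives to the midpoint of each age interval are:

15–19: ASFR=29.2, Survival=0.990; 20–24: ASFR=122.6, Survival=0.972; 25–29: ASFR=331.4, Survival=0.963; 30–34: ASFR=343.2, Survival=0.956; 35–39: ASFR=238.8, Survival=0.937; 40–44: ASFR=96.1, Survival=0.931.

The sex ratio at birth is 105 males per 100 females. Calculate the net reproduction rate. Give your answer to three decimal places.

Proportion female at birth = 100 / (100 + 105) = 0.48780.
Weighting each age-specific rate by interval width and survival:
  15–19: 5 × 29.2/1000 × 0.990 = 0.14454
  20–24: 5 × 122.6/1000 × 0.972 = 0.59584
  25–29: 5 × 331.4/1000 × 0.963 = 1.59569
  30–34: 5 × 343.2/1000 × 0.956 = 1.64050
  35–39: 5 × 238.8/1000 × 0.937 = 1.11878
  40–44: 5 × 96.1/1000 × 0.931 = 0.44735
Sum = 5.54270
NRR = 0.48780 × 5.54270 = 2.70373

2.704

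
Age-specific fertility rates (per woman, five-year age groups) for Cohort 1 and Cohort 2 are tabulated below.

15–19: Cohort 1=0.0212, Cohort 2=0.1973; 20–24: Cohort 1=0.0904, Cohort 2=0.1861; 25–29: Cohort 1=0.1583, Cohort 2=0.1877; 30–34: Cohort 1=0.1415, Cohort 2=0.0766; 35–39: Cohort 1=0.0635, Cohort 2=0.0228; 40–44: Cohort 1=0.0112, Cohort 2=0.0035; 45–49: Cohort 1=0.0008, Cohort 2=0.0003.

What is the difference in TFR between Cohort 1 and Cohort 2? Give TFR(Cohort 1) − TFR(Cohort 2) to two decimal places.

Cohort 1:
  Sum of ASFRs = 0.0212 + 0.0904 + 0.1583 + 0.1415 + 0.0635 + 0.0112 + 0.0008 = 0.4869
  TFR = 5 × 0.4869 = 2.4345
Cohort 2:
  Sum of ASFRs = 0.1973 + 0.1861 + 0.1877 + 0.0766 + 0.0228 + 0.0035 + 0.0003 = 0.6743
  TFR = 5 × 0.6743 = 3.3715
Difference = 2.4345 − 3.3715 = -0.937

-0.94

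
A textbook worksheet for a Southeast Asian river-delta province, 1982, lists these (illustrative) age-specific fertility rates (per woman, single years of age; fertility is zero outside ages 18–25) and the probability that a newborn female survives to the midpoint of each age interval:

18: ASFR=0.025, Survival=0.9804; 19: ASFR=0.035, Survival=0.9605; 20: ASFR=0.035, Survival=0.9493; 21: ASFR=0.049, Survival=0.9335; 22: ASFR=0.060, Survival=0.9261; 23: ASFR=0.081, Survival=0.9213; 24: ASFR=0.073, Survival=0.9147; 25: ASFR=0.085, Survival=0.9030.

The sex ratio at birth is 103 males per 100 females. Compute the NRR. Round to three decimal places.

0.202

Proportion female at birth = 100 / (100 + 103) = 0.49261.
Each age group contributes 1 × ASFR × survival:
  18: 1 × 0.025 × 0.9804 = 0.02451
  19: 1 × 0.035 × 0.9605 = 0.03362
  20: 1 × 0.035 × 0.9493 = 0.03323
  21: 1 × 0.049 × 0.9335 = 0.04574
  22: 1 × 0.060 × 0.9261 = 0.05557
  23: 1 × 0.081 × 0.9213 = 0.07463
  24: 1 × 0.073 × 0.9147 = 0.06677
  25: 1 × 0.085 × 0.9030 = 0.07676
Sum = 0.41083
NRR = 0.49261 × 0.41083 = 0.20238
With NRR below 1 the population is below replacement fertility.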